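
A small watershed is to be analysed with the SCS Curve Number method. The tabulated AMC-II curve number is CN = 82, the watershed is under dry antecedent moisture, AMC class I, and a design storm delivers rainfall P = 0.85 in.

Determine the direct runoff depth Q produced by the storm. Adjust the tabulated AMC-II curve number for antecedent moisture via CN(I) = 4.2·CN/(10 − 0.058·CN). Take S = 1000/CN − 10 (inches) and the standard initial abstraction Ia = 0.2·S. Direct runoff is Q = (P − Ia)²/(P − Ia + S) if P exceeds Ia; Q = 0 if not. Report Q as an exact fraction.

Q = 0 in ≈ 0.000 in

Adjust CN=82 to AMC I: 4.2·82/(10 − 0.058·82) → (1722/5) ÷ (1311/250) = 28700/437 ≈ 65.675
Retention S: 1000/CN − 10 with CN=65.675 → S = 1500/287 ≈ 5.226 in
Initial abstraction Ia = S/5 = (1500/287)/5 = 300/287 ≈ 1.045 in
P = 0.850 ≤ Ia = 1.045 in: entire storm abstracted, Q = 0.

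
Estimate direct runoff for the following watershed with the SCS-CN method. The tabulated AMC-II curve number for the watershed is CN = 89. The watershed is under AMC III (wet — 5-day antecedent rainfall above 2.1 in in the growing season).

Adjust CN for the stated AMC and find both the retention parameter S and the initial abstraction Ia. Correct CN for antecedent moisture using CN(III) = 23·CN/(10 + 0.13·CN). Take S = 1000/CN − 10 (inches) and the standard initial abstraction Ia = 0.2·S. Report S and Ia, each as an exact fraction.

S = 1100/2047 in ≈ 0.537 in; Ia = 220/2047 in ≈ 0.107 in

CN(III) from CN(II)=89: (23·89)/(10 + 0.13·89) = 204700/2157 ≈ 94.900
Max retention: S = 1000/(204700/2157) − 10 = 1100/2047 in (≈ 0.537 in)
Ia = 0.2·(1100/2047) = 220/2047 in ≈ 0.107 in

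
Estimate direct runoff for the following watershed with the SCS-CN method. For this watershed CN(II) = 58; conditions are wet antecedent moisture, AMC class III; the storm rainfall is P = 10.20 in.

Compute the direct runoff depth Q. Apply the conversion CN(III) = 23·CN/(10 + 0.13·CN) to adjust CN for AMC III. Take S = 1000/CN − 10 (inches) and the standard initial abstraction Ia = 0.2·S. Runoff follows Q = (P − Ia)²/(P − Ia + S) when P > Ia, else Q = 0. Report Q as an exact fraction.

Adjust CN=58 to AMC III: 23·58/(10 + 0.13·58) → 1334 ÷ (877/50) = 66700/877 ≈ 76.055
Max retention: S = 1000/(66700/877) − 10 = 2100/667 in (≈ 3.148 in)
Ia = 0.2·(2100/667) = 420/667 in ≈ 0.630 in
Excess rainfall: 10.200 − 0.630 = 9.570 in; P > Ia so Q > 0
Runoff Q = (P−Ia)²/(P−Ia+S) = (9.570)²/(9.570+3.148) = 113188321/15717855 ≈ 7.201 in

Q = 113188321/15717855 in ≈ 7.201 in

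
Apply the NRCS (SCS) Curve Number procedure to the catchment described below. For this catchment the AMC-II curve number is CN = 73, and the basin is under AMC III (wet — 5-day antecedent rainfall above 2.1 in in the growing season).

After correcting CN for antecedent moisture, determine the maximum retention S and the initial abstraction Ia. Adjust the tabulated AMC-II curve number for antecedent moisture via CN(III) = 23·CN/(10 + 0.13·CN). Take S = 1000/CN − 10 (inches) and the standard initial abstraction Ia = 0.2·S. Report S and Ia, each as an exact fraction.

S = 2700/1679 in ≈ 1.608 in; Ia = 540/1679 in ≈ 0.322 in

Adjust CN=73 to AMC III: 23·73/(10 + 0.13·73) → 1679 ÷ (1949/100) = 167900/1949 ≈ 86.147
S = 1000/(167900/1949) − 10 = 2700/1679 in ≈ 1.608 in
Ia = 0.2S: 0.2·1.608 = 0.322 in (exactly 540/1679)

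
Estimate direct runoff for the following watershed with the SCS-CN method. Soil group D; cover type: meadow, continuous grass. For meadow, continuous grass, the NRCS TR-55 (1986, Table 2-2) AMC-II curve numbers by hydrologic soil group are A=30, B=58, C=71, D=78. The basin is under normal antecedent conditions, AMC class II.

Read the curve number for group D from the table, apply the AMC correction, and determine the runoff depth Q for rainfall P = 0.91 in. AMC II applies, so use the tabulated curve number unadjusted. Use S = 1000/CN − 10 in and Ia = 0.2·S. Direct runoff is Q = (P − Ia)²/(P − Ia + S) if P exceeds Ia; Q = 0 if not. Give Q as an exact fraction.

NRCS table: meadow, continuous grass, soil group D → CN(II) = 78
CN(II) = 78; AMC II needs no correction.
Max retention: S = 1000/78 − 10 = 110/39 in (≈ 2.821 in)
Initial abstraction Ia = S/5 = (110/39)/5 = 22/39 ≈ 0.564 in
Since P=0.910 > Ia=0.564: effective rainfall P−Ia = 1349/3900 in
Q = (1349/3900)²/((1349/3900) + 110/39) = (1819801/15210000)/(12349/3900) = 1819801/48161100 in ≈ 0.038 in

Q = 1819801/48161100 in ≈ 0.038 in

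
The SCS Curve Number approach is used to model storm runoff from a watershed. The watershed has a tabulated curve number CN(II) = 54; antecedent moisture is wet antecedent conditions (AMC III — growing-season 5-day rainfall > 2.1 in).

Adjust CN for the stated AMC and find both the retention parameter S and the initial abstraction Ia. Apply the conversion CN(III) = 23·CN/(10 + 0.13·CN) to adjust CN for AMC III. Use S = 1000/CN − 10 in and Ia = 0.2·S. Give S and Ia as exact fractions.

S = 100/27 in ≈ 3.704 in; Ia = 20/27 in ≈ 0.741 in

Wet (AMC III): CN(III) = 23·54/(10 + 0.13·54) = 1242/(851/50) = 2700/37 ≈ 72.973
S = 1000/(2700/37) − 10 = 100/27 in ≈ 3.704 in
Initial abstraction Ia = S/5 = (100/27)/5 = 20/27 ≈ 0.741 in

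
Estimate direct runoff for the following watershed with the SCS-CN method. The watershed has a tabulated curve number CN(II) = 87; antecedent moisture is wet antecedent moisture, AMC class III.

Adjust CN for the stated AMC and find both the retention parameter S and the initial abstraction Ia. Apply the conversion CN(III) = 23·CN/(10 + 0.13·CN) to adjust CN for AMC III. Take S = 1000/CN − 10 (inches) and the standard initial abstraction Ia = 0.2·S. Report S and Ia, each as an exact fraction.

Wet (AMC III): CN(III) = 23·87/(10 + 0.13·87) = 2001/(2131/100) = 200100/2131 ≈ 93.900
Retention S: 1000/CN − 10 with CN=93.900 → S = 1300/2001 ≈ 0.650 in
Initial abstraction Ia = S/5 = (1300/2001)/5 = 260/2001 ≈ 0.130 in

S = 1300/2001 in ≈ 0.650 in; Ia = 260/2001 in ≈ 0.130 in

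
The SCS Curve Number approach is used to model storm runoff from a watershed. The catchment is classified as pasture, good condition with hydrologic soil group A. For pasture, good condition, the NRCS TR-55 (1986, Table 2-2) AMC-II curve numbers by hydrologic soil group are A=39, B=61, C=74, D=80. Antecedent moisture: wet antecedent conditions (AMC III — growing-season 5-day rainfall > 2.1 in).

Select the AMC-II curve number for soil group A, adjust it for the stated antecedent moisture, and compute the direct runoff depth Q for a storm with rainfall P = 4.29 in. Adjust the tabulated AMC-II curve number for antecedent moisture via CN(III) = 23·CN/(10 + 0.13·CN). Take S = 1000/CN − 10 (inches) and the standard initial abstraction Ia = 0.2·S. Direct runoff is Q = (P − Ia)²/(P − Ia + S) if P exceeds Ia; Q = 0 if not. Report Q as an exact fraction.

NRCS table: pasture, good condition, soil group A → CN(II) = 39
CN(III) from CN(II)=39: (23·39)/(10 + 0.13·39) = 89700/1507 ≈ 59.522
Retention S: 1000/CN − 10 with CN=59.522 → S = 6100/897 ≈ 6.800 in
Ia = 0.2S: 0.2·6.800 = 1.360 in (exactly 1220/897)
Since P=4.290 > Ia=1.360: effective rainfall P−Ia = 262813/89700 in
Q: (262813/89700)² ÷ (872813/89700) = 69070672969/78291326100 in (≈ 0.882 in)

Q = 69070672969/78291326100 in ≈ 0.882 in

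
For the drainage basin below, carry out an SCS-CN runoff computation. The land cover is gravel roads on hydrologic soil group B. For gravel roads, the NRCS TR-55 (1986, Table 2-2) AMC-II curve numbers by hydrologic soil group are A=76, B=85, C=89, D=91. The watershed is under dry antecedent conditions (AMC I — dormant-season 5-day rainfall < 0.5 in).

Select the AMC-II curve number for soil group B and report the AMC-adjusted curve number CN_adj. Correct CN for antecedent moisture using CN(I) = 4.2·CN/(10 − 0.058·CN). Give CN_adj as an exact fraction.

CN_adj = 11900/169 ≈ 70.414

NRCS table: gravel roads, soil group B → CN(II) = 85
CN(I) from CN(II)=85: (4.2·85)/(10 − 0.058·85) = 11900/169 ≈ 70.414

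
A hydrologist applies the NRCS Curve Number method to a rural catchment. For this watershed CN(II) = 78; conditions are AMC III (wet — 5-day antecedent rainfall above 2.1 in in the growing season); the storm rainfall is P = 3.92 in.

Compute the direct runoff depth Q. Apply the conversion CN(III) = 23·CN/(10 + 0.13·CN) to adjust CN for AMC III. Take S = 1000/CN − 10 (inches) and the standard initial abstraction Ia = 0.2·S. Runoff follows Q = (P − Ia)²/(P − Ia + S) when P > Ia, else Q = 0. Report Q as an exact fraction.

Q = 3395374418/1232321025 in ≈ 2.755 in

Wet (AMC III): CN(III) = 23·78/(10 + 0.13·78) = 1794/(1007/50) = 89700/1007 ≈ 89.076
Retention S: 1000/CN − 10 with CN=89.076 → S = 1100/897 ≈ 1.226 in
Initial abstraction Ia = S/5 = (1100/897)/5 = 220/897 ≈ 0.245 in
Since P=3.920 > Ia=0.245: effective rainfall P−Ia = 82406/22425 in
Runoff Q = (P−Ia)²/(P−Ia+S) = (3.675)²/(3.675+1.226) = 3395374418/1232321025 ≈ 2.755 in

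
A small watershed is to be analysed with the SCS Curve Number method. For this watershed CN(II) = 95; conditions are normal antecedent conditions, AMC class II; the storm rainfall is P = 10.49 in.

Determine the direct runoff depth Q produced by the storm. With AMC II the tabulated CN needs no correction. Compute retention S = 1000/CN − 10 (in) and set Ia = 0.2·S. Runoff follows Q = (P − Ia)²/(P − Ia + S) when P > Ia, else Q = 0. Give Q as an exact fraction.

Q = 389312361/39388900 in ≈ 9.884 in

CN(II) = 95; AMC II needs no correction.
Max retention: S = 1000/95 − 10 = 10/19 in (≈ 0.526 in)
Initial abstraction Ia = S/5 = (10/19)/5 = 2/19 ≈ 0.105 in
Since P=10.490 > Ia=0.105: effective rainfall P−Ia = 19731/1900 in
Runoff Q = (P−Ia)²/(P−Ia+S) = (10.385)²/(10.385+0.526) = 389312361/39388900 ≈ 9.884 in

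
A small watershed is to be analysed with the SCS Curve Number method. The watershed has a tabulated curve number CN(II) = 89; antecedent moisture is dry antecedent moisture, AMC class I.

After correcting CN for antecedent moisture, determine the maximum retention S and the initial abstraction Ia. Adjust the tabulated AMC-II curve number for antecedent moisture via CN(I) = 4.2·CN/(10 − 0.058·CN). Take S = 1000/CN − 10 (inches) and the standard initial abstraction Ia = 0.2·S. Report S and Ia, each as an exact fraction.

S = 5500/1869 in ≈ 2.943 in; Ia = 1100/1869 in ≈ 0.589 in

Adjust CN=89 to AMC I: 4.2·89/(10 − 0.058·89) → (1869/5) ÷ (2419/500) = 186900/2419 ≈ 77.263
Retention S: 1000/CN − 10 with CN=77.263 → S = 5500/1869 ≈ 2.943 in
Ia = 0.2·(5500/1869) = 1100/1869 in ≈ 0.589 in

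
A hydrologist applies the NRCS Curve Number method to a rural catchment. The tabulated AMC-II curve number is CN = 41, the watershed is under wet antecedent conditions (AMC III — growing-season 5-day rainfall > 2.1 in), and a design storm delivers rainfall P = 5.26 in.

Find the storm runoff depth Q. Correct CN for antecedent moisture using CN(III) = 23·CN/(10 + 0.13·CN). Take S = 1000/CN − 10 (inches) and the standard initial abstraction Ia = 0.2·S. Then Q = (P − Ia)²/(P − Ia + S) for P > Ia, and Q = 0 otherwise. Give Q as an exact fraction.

Q = 35724402081/22821024350 in ≈ 1.565 in

CN(III) from CN(II)=41: (23·41)/(10 + 0.13·41) = 94300/1533 ≈ 61.513
Retention S: 1000/CN − 10 with CN=61.513 → S = 5900/943 ≈ 6.257 in
Ia = 0.2S: 0.2·6.257 = 1.251 in (exactly 1180/943)
Since P=5.260 > Ia=1.251: effective rainfall P−Ia = 189009/47150 in
Q = (189009/47150)²/((189009/47150) + 5900/943) = (35724402081/2223122500)/(484009/47150) = 35724402081/22821024350 in ≈ 1.565 in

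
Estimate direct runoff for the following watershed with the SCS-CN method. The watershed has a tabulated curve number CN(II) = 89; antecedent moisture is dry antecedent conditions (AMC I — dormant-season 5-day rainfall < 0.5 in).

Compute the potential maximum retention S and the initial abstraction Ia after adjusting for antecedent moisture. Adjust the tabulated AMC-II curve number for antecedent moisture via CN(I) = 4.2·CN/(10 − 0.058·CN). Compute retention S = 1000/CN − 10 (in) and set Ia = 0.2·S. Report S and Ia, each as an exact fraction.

S = 5500/1869 in ≈ 2.943 in; Ia = 1100/1869 in ≈ 0.589 in

Dry (AMC I): CN(I) = 4.2·89/(10 − 0.058·89) = (1869/5)/(2419/500) = 186900/2419 ≈ 77.263
Max retention: S = 1000/(186900/2419) − 10 = 5500/1869 in (≈ 2.943 in)
Ia = 0.2S: 0.2·2.943 = 0.589 in (exactly 1100/1869)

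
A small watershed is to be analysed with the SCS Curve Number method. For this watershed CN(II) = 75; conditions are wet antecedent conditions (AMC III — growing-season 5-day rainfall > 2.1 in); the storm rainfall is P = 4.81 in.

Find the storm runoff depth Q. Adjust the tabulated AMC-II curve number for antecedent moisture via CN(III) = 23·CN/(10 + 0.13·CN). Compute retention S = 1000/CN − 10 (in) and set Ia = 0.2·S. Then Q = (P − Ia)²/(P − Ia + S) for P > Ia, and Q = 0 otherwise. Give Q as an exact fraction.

Q = 972753721/284204100 in ≈ 3.423 in

Wet (AMC III): CN(III) = 23·75/(10 + 0.13·75) = 1725/(79/4) = 6900/79 ≈ 87.342
Retention S: 1000/CN − 10 with CN=87.342 → S = 100/69 ≈ 1.449 in
Ia = 0.2S: 0.2·1.449 = 0.290 in (exactly 20/69)
Since P=4.810 > Ia=0.290: effective rainfall P−Ia = 31189/6900 in
Q: (31189/6900)² ÷ (41189/6900) = 972753721/284204100 in (≈ 3.423 in)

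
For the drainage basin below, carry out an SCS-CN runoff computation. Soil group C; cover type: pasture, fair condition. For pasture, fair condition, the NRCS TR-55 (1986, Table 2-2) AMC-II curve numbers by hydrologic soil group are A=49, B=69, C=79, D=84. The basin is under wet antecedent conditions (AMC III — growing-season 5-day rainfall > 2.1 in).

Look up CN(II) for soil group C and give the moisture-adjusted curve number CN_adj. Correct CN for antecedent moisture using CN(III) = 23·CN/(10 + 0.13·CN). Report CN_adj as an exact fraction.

CN_adj = 181700/2027 ≈ 89.640

NRCS table: pasture, fair condition, soil group C → CN(II) = 79
CN(III) from CN(II)=79: (23·79)/(10 + 0.13·79) = 181700/2027 ≈ 89.640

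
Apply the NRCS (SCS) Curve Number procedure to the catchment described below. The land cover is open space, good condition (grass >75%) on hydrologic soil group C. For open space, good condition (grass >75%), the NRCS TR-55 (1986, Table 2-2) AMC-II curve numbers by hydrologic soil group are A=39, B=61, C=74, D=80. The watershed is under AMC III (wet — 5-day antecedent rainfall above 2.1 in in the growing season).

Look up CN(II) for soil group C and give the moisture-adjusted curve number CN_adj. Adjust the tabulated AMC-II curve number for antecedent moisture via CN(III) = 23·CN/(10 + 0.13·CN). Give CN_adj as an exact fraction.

NRCS table: open space, good condition (grass >75%), soil group C → CN(II) = 74
Wet (AMC III): CN(III) = 23·74/(10 + 0.13·74) = 1702/(981/50) = 85100/981 ≈ 86.748

CN_adj = 85100/981 ≈ 86.748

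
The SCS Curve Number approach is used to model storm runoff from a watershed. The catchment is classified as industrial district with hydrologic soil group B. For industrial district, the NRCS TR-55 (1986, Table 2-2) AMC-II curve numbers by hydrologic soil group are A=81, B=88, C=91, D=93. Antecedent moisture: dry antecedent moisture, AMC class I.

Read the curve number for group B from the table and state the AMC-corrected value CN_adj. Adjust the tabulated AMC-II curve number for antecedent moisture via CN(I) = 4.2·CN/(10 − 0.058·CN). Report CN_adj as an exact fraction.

NRCS table: industrial district, soil group B → CN(II) = 88
Adjust CN=88 to AMC I: 4.2·88/(10 − 0.058·88) → (1848/5) ÷ (612/125) = 3850/51 ≈ 75.490

CN_adj = 3850/51 ≈ 75.490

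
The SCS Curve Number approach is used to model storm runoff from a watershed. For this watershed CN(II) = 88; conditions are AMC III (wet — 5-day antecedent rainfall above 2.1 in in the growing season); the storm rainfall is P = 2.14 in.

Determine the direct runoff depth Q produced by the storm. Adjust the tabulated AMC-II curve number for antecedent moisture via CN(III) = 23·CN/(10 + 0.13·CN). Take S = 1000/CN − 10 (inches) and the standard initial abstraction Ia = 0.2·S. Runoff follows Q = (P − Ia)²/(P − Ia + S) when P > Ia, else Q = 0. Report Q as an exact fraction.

Q = 653876041/418348150 in ≈ 1.563 in

CN(III) from CN(II)=88: (23·88)/(10 + 0.13·88) = 6325/67 ≈ 94.403
S = 1000/(6325/67) − 10 = 150/253 in ≈ 0.593 in
Ia = 0.2S: 0.2·0.593 = 0.119 in (exactly 30/253)
P − Ia = 2.140 − 0.119 = 25571/12650 ≈ 2.021 in (> 0, runoff occurs)
Q = (25571/12650)²/((25571/12650) + 150/253) = (653876041/160022500)/(33071/12650) = 653876041/418348150 in ≈ 1.563 in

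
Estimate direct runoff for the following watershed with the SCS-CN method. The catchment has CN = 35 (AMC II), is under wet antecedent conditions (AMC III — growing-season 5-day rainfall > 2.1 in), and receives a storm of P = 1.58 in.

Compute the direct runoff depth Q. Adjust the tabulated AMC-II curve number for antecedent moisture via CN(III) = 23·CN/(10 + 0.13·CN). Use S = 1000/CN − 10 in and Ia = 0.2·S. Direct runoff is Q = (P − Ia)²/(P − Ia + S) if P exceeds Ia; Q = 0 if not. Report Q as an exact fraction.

Q = 0 in ≈ 0.000 in

Adjust CN=35 to AMC III: 23·35/(10 + 0.13·35) → 805 ÷ (291/20) = 16100/291 ≈ 55.326
Retention S: 1000/CN − 10 with CN=55.326 → S = 1300/161 ≈ 8.075 in
Initial abstraction Ia = S/5 = (1300/161)/5 = 260/161 ≈ 1.615 in
P = 1.580 ≤ Ia = 1.615 in: entire storm abstracted, Q = 0.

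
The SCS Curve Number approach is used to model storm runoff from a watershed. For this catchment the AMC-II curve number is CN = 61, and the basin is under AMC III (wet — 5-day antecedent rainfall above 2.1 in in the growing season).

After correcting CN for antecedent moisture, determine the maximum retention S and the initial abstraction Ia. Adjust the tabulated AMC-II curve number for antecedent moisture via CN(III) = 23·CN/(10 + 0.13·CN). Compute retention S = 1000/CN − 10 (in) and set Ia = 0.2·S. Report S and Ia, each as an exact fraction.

S = 3900/1403 in ≈ 2.780 in; Ia = 780/1403 in ≈ 0.556 in

Adjust CN=61 to AMC III: 23·61/(10 + 0.13·61) → 1403 ÷ (1793/100) = 140300/1793 ≈ 78.249
S = 1000/(140300/1793) − 10 = 3900/1403 in ≈ 2.780 in
Ia = 0.2S: 0.2·2.780 = 0.556 in (exactly 780/1403)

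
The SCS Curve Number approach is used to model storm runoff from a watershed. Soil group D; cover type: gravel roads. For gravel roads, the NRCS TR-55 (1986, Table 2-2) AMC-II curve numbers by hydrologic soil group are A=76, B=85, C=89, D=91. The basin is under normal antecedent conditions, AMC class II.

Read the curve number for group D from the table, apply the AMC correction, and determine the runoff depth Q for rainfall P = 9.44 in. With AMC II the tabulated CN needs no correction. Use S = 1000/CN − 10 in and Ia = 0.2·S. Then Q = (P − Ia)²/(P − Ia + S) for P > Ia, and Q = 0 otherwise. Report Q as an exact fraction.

NRCS table: gravel roads, soil group D → CN(II) = 91
Average conditions: CN = 91 (no AMC adjustment).
Max retention: S = 1000/91 − 10 = 90/91 in (≈ 0.989 in)
Initial abstraction Ia = S/5 = (90/91)/5 = 18/91 ≈ 0.198 in
P − Ia = 9.440 − 0.198 = 21026/2275 ≈ 9.242 in (> 0, runoff occurs)
Q: (21026/2275)² ÷ (23276/2275) = 110523169/13238225 in (≈ 8.349 in)

Q = 110523169/13238225 in ≈ 8.349 in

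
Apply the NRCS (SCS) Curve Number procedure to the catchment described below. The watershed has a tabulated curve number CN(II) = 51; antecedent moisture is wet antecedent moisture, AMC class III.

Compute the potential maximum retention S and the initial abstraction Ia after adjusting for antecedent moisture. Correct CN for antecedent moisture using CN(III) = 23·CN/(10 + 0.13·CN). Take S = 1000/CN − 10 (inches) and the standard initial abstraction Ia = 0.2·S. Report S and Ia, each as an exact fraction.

CN(III) from CN(II)=51: (23·51)/(10 + 0.13·51) = 117300/1663 ≈ 70.535
Retention S: 1000/CN − 10 with CN=70.535 → S = 4900/1173 ≈ 4.177 in
Ia = 0.2·(4900/1173) = 980/1173 in ≈ 0.835 in

S = 4900/1173 in ≈ 4.177 in; Ia = 980/1173 in ≈ 0.835 in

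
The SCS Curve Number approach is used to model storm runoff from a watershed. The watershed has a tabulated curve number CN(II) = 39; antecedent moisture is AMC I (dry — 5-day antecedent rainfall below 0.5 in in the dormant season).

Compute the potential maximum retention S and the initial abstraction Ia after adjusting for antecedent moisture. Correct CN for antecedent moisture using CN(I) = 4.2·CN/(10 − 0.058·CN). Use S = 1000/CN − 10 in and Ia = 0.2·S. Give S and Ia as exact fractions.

CN(I) from CN(II)=39: (4.2·39)/(10 − 0.058·39) = 81900/3869 ≈ 21.168
Max retention: S = 1000/(81900/3869) − 10 = 30500/819 in (≈ 37.241 in)
Ia = 0.2·(30500/819) = 6100/819 in ≈ 7.448 in

S = 30500/819 in ≈ 37.241 in; Ia = 6100/819 in ≈ 7.448 in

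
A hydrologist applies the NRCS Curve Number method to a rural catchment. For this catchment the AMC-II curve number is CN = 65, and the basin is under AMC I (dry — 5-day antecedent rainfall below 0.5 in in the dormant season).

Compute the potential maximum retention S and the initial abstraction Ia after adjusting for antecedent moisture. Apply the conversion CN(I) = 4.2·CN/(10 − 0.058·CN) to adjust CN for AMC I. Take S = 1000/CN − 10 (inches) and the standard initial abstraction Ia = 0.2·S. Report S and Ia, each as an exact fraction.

CN(I) from CN(II)=65: (4.2·65)/(10 − 0.058·65) = 3900/89 ≈ 43.820
Max retention: S = 1000/(3900/89) − 10 = 500/39 in (≈ 12.821 in)
Ia = 0.2S: 0.2·12.821 = 2.564 in (exactly 100/39)

S = 500/39 in ≈ 12.821 in; Ia = 100/39 in ≈ 2.564 in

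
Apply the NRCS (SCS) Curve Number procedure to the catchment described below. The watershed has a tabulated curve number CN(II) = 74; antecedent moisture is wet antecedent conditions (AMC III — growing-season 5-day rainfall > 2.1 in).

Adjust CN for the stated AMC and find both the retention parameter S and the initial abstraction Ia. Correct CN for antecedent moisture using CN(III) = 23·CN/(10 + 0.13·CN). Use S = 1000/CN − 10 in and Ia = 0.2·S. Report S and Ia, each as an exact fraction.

CN(III) from CN(II)=74: (23·74)/(10 + 0.13·74) = 85100/981 ≈ 86.748
S = 1000/(85100/981) − 10 = 1300/851 in ≈ 1.528 in
Ia = 0.2·(1300/851) = 260/851 in ≈ 0.306 in

S = 1300/851 in ≈ 1.528 in; Ia = 260/851 in ≈ 0.306 in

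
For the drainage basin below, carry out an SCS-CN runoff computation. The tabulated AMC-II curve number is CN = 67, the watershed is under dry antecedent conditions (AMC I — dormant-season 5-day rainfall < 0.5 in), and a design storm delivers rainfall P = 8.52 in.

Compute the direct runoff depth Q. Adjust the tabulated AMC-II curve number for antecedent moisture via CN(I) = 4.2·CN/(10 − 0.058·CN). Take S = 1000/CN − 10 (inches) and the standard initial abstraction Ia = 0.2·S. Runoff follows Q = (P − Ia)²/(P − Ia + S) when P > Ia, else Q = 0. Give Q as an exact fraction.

Q = 5241325609/2461042325 in ≈ 2.130 in

CN(I) from CN(II)=67: (4.2·67)/(10 − 0.058·67) = 46900/1019 ≈ 46.026
Retention S: 1000/CN − 10 with CN=46.026 → S = 5500/469 ≈ 11.727 in
Ia = 0.2·(5500/469) = 1100/469 in ≈ 2.345 in
Since P=8.520 > Ia=2.345: effective rainfall P−Ia = 72397/11725 in
Q: (72397/11725)² ÷ (209897/11725) = 5241325609/2461042325 in (≈ 2.130 in)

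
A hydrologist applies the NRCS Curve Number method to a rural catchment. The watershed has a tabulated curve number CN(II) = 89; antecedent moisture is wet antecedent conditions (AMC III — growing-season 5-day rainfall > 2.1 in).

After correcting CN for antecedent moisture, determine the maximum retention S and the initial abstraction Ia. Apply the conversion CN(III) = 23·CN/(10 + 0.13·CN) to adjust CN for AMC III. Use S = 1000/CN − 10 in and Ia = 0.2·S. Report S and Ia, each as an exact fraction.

Adjust CN=89 to AMC III: 23·89/(10 + 0.13·89) → 2047 ÷ (2157/100) = 204700/2157 ≈ 94.900
Retention S: 1000/CN − 10 with CN=94.900 → S = 1100/2047 ≈ 0.537 in
Ia = 0.2·(1100/2047) = 220/2047 in ≈ 0.107 in

S = 1100/2047 in ≈ 0.537 in; Ia = 220/2047 in ≈ 0.107 in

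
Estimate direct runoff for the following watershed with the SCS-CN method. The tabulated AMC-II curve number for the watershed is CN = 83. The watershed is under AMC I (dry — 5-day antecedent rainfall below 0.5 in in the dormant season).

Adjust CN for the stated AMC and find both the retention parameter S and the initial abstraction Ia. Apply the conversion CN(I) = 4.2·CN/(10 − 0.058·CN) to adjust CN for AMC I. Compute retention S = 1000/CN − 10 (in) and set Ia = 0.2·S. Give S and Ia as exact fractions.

Dry (AMC I): CN(I) = 4.2·83/(10 − 0.058·83) = (1743/5)/(2593/500) = 174300/2593 ≈ 67.219
S = 1000/(174300/2593) − 10 = 8500/1743 in ≈ 4.877 in
Ia = 0.2·(8500/1743) = 1700/1743 in ≈ 0.975 in

S = 8500/1743 in ≈ 4.877 in; Ia = 1700/1743 in ≈ 0.975 in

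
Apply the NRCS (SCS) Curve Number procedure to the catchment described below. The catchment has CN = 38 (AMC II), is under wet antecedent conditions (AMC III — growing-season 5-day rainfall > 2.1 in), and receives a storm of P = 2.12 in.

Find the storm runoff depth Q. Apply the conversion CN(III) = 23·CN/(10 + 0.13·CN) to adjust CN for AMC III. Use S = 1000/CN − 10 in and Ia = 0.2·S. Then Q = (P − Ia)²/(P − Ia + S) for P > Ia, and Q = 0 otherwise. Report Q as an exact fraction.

Q = 58690921/930383925 in ≈ 0.063 in

CN(III) from CN(II)=38: (23·38)/(10 + 0.13·38) = 43700/747 ≈ 58.501
S = 1000/(43700/747) − 10 = 3100/437 in ≈ 7.094 in
Ia = 0.2·(3100/437) = 620/437 in ≈ 1.419 in
Since P=2.120 > Ia=1.419: effective rainfall P−Ia = 7661/10925 in
Q = (7661/10925)²/((7661/10925) + 3100/437) = (58690921/119355625)/(85161/10925) = 58690921/930383925 in ≈ 0.063 in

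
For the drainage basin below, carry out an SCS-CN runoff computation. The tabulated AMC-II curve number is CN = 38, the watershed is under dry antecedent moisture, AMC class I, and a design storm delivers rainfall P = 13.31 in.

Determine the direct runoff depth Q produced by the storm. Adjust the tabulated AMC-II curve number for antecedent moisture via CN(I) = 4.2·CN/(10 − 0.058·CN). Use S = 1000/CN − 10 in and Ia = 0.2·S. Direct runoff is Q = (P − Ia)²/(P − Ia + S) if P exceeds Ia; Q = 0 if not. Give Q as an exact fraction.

Adjust CN=38 to AMC I: 4.2·38/(10 − 0.058·38) → (798/5) ÷ (1949/250) = 39900/1949 ≈ 20.472
Retention S: 1000/CN − 10 with CN=20.472 → S = 15500/399 ≈ 38.847 in
Ia = 0.2S: 0.2·38.847 = 7.769 in (exactly 3100/399)
P − Ia = 13.310 − 7.769 = 221069/39900 ≈ 5.541 in (> 0, runoff occurs)
Runoff Q = (P−Ia)²/(P−Ia+S) = (5.541)²/(5.541+38.847) = 48871502761/70665653100 ≈ 0.692 in

Q = 48871502761/70665653100 in ≈ 0.692 in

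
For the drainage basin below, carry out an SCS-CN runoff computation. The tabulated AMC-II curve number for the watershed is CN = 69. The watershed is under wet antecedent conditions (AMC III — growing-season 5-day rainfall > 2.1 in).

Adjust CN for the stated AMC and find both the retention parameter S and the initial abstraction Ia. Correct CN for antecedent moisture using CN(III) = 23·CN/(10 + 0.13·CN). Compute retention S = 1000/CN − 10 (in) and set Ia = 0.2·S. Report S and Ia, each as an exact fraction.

S = 3100/1587 in ≈ 1.953 in; Ia = 620/1587 in ≈ 0.391 in

CN(III) from CN(II)=69: (23·69)/(10 + 0.13·69) = 158700/1897 ≈ 83.658
Max retention: S = 1000/(158700/1897) − 10 = 3100/1587 in (≈ 1.953 in)
Ia = 0.2S: 0.2·1.953 = 0.391 in (exactly 620/1587)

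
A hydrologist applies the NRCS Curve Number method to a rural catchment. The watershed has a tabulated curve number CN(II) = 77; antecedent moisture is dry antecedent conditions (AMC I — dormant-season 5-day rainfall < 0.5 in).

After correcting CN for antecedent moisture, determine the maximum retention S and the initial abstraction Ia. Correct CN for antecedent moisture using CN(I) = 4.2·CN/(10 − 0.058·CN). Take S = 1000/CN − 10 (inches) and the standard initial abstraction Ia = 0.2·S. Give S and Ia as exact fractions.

Adjust CN=77 to AMC I: 4.2·77/(10 − 0.058·77) → (1617/5) ÷ (2767/500) = 161700/2767 ≈ 58.439
S = 1000/(161700/2767) − 10 = 11500/1617 in ≈ 7.112 in
Ia = 0.2·(11500/1617) = 2300/1617 in ≈ 1.422 in

S = 11500/1617 in ≈ 7.112 in; Ia = 2300/1617 in ≈ 1.422 in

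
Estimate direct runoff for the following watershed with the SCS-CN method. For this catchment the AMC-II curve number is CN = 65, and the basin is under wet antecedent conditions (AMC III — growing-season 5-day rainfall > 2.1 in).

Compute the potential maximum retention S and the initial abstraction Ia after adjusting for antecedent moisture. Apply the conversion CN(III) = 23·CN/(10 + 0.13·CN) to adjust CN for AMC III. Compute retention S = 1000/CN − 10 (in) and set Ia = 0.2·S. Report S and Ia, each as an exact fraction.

S = 700/299 in ≈ 2.341 in; Ia = 140/299 in ≈ 0.468 in

CN(III) from CN(II)=65: (23·65)/(10 + 0.13·65) = 29900/369 ≈ 81.030
S = 1000/(29900/369) − 10 = 700/299 in ≈ 2.341 in
Ia = 0.2S: 0.2·2.341 = 0.468 in (exactly 140/299)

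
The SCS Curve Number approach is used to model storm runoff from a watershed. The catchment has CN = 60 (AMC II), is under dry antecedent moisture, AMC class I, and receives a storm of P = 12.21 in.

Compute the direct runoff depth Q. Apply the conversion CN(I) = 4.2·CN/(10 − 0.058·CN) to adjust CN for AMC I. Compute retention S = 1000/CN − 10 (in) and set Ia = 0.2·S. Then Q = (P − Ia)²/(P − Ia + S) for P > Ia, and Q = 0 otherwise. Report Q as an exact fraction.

Dry (AMC I): CN(I) = 4.2·60/(10 − 0.058·60) = 252/(163/25) = 6300/163 ≈ 38.650
S = 1000/(6300/163) − 10 = 1000/63 in ≈ 15.873 in
Ia = 0.2·(1000/63) = 200/63 in ≈ 3.175 in
Since P=12.210 > Ia=3.175: effective rainfall P−Ia = 56923/6300 in
Runoff Q = (P−Ia)²/(P−Ia+S) = (9.035)²/(9.035+15.873) = 3240227929/988614900 ≈ 3.278 in

Q = 3240227929/988614900 in ≈ 3.278 in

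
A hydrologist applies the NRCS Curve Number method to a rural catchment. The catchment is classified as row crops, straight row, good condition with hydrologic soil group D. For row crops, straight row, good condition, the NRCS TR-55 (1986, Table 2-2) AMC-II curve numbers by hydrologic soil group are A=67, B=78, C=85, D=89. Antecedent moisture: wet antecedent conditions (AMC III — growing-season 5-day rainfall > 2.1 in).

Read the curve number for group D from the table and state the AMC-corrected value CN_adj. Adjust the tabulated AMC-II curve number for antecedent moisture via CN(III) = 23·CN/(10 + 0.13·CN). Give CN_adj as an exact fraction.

CN_adj = 204700/2157 ≈ 94.900

NRCS table: row crops, straight row, good condition, soil group D → CN(II) = 89
CN(III) from CN(II)=89: (23·89)/(10 + 0.13·89) = 204700/2157 ≈ 94.900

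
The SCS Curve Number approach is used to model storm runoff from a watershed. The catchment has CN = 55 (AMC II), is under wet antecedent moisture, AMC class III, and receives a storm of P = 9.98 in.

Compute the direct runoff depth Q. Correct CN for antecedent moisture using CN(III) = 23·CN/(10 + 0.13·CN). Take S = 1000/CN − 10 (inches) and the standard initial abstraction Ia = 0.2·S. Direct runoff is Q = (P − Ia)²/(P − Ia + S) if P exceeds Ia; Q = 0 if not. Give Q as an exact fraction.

CN(III) from CN(II)=55: (23·55)/(10 + 0.13·55) = 25300/343 ≈ 73.761
Retention S: 1000/CN − 10 with CN=73.761 → S = 900/253 ≈ 3.557 in
Ia = 0.2S: 0.2·3.557 = 0.711 in (exactly 180/253)
Since P=9.980 > Ia=0.711: effective rainfall P−Ia = 117247/12650 in
Q: (117247/12650)² ÷ (162247/12650) = 13746859009/2052424550 in (≈ 6.698 in)

Q = 13746859009/2052424550 in ≈ 6.698 in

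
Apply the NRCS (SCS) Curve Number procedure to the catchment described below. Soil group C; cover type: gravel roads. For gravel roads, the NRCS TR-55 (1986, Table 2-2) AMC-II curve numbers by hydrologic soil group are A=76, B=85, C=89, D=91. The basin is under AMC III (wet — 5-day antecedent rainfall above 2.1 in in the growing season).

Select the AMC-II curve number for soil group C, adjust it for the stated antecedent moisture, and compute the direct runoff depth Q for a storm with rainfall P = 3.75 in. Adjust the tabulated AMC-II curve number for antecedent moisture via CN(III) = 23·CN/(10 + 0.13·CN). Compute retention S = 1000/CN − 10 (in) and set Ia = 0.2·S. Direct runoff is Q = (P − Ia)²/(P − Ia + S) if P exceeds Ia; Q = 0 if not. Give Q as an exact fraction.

Q = 35581225/11209372 in ≈ 3.174 in

NRCS table: gravel roads, soil group C → CN(II) = 89
CN(III) from CN(II)=89: (23·89)/(10 + 0.13·89) = 204700/2157 ≈ 94.900
S = 1000/(204700/2157) − 10 = 1100/2047 in ≈ 0.537 in
Initial abstraction Ia = S/5 = (1100/2047)/5 = 220/2047 ≈ 0.107 in
Since P=3.750 > Ia=0.107: effective rainfall P−Ia = 29825/8188 in
Q = (29825/8188)²/((29825/8188) + 1100/2047) = (889530625/67043344)/(34225/8188) = 35581225/11209372 in ≈ 3.174 in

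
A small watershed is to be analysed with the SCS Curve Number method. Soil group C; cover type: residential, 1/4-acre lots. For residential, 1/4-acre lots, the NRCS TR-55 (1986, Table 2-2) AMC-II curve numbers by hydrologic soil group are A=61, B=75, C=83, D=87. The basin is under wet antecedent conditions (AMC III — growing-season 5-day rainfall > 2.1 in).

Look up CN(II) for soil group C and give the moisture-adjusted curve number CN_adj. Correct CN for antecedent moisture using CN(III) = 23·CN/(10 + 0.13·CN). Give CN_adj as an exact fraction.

CN_adj = 190900/2079 ≈ 91.823

NRCS table: residential, 1/4-acre lots, soil group C → CN(II) = 83
CN(III) from CN(II)=83: (23·83)/(10 + 0.13·83) = 190900/2079 ≈ 91.823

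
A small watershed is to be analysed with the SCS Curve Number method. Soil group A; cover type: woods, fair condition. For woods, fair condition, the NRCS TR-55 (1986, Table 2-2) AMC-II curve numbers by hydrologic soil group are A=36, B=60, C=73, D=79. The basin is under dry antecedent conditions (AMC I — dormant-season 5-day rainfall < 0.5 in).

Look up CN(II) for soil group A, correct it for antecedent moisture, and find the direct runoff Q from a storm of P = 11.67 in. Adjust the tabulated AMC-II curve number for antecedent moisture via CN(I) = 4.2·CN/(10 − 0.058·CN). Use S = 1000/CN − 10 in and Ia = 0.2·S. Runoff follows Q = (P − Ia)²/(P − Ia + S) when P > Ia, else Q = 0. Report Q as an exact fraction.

Q = 3667876969/16264640700 in ≈ 0.226 in

NRCS table: woods, fair condition, soil group A → CN(II) = 36
Adjust CN=36 to AMC I: 4.2·36/(10 − 0.058·36) → (756/5) ÷ (989/125) = 18900/989 ≈ 19.110
S = 1000/(18900/989) − 10 = 8000/189 in ≈ 42.328 in
Ia = 0.2S: 0.2·42.328 = 8.466 in (exactly 1600/189)
P − Ia = 11.670 − 8.466 = 60563/18900 ≈ 3.204 in (> 0, runoff occurs)
Q = (60563/18900)²/((60563/18900) + 8000/189) = (3667876969/357210000)/(860563/18900) = 3667876969/16264640700 in ≈ 0.226 in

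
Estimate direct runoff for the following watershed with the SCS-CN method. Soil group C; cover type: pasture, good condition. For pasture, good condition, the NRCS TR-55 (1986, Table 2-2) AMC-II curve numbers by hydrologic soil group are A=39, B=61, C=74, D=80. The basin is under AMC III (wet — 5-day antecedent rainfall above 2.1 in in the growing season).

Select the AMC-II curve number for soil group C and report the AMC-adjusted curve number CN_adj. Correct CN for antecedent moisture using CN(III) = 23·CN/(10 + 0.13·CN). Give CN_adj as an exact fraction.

CN_adj = 85100/981 ≈ 86.748

NRCS table: pasture, good condition, soil group C → CN(II) = 74
Wet (AMC III): CN(III) = 23·74/(10 + 0.13·74) = 1702/(981/50) = 85100/981 ≈ 86.748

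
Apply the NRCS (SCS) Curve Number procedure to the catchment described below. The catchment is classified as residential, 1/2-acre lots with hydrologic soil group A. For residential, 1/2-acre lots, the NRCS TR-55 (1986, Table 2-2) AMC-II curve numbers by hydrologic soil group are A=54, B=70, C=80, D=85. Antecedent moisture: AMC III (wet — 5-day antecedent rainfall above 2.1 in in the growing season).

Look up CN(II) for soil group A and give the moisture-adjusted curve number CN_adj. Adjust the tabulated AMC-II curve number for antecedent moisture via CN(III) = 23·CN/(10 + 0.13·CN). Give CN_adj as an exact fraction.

CN_adj = 2700/37 ≈ 72.973

NRCS table: residential, 1/2-acre lots, soil group A → CN(II) = 54
Adjust CN=54 to AMC III: 23·54/(10 + 0.13·54) → 1242 ÷ (851/50) = 2700/37 ≈ 72.973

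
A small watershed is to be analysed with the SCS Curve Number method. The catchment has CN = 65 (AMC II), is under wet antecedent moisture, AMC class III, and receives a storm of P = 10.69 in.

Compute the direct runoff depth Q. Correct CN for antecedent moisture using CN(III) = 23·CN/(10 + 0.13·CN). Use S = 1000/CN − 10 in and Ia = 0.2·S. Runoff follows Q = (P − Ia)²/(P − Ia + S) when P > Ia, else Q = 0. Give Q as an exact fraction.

Q = 93410308161/11231366900 in ≈ 8.317 in

Wet (AMC III): CN(III) = 23·65/(10 + 0.13·65) = 1495/(369/20) = 29900/369 ≈ 81.030
Retention S: 1000/CN − 10 with CN=81.030 → S = 700/299 ≈ 2.341 in
Initial abstraction Ia = S/5 = (700/299)/5 = 140/299 ≈ 0.468 in
P − Ia = 10.690 − 0.468 = 305631/29900 ≈ 10.222 in (> 0, runoff occurs)
Q: (305631/29900)² ÷ (375631/29900) = 93410308161/11231366900 in (≈ 8.317 in)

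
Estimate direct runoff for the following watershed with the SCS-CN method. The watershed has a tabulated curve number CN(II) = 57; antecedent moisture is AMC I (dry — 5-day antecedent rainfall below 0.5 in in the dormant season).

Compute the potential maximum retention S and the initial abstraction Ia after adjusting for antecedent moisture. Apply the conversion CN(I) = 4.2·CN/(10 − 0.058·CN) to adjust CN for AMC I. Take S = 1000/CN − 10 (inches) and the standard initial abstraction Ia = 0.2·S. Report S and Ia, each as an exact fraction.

S = 21500/1197 in ≈ 17.962 in; Ia = 4300/1197 in ≈ 3.592 in

Dry (AMC I): CN(I) = 4.2·57/(10 − 0.058·57) = (1197/5)/(3347/500) = 119700/3347 ≈ 35.763
S = 1000/(119700/3347) − 10 = 21500/1197 in ≈ 17.962 in
Ia = 0.2·(21500/1197) = 4300/1197 in ≈ 3.592 in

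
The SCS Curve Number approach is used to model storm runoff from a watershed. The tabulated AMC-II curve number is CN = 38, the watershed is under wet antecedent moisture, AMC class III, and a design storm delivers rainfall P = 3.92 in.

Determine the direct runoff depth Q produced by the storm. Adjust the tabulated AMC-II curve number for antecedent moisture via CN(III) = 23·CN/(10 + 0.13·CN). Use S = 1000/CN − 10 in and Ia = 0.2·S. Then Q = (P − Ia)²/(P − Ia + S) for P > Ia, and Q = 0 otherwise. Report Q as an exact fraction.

CN(III) from CN(II)=38: (23·38)/(10 + 0.13·38) = 43700/747 ≈ 58.501
Max retention: S = 1000/(43700/747) − 10 = 3100/437 in (≈ 7.094 in)
Ia = 0.2·(3100/437) = 620/437 in ≈ 1.419 in
P − Ia = 3.920 − 1.419 = 27326/10925 ≈ 2.501 in (> 0, runoff occurs)
Runoff Q = (P−Ia)²/(P−Ia+S) = (2.501)²/(2.501+7.094) = 373355138/572612025 ≈ 0.652 in

Q = 373355138/572612025 in ≈ 0.652 in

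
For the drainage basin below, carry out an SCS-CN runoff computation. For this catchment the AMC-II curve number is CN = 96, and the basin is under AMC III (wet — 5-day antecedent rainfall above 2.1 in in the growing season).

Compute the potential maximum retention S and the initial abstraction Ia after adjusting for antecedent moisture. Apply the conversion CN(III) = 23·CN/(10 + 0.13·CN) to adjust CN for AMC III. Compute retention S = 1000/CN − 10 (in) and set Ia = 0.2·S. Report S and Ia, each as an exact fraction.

S = 25/138 in ≈ 0.181 in; Ia = 5/138 in ≈ 0.036 in

CN(III) from CN(II)=96: (23·96)/(10 + 0.13·96) = 27600/281 ≈ 98.221
Max retention: S = 1000/(27600/281) − 10 = 25/138 in (≈ 0.181 in)
Ia = 0.2·(25/138) = 5/138 in ≈ 0.036 in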